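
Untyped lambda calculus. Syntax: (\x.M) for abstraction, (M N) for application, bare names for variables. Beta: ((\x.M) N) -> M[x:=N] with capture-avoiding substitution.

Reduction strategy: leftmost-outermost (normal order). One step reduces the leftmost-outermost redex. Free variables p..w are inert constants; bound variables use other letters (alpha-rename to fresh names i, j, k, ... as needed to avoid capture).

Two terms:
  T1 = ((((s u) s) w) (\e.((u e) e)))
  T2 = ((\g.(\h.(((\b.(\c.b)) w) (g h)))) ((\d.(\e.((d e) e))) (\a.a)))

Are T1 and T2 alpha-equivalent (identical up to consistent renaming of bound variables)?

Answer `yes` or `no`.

Answer: no

Derivation:
Term 1: ((((s u) s) w) (\e.((u e) e)))
Term 2: ((\g.(\h.(((\b.(\c.b)) w) (g h)))) ((\d.(\e.((d e) e))) (\a.a)))
Alpha-equivalence: compare structure up to binder renaming.
Result: False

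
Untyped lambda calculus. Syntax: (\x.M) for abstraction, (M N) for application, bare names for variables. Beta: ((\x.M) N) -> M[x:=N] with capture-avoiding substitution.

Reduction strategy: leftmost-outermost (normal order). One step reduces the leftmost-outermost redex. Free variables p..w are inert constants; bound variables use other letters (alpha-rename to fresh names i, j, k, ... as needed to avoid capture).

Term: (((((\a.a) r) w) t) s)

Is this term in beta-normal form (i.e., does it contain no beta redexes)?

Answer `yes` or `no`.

Answer: no

Derivation:
Term: (((((\a.a) r) w) t) s)
Found 1 beta redex(es).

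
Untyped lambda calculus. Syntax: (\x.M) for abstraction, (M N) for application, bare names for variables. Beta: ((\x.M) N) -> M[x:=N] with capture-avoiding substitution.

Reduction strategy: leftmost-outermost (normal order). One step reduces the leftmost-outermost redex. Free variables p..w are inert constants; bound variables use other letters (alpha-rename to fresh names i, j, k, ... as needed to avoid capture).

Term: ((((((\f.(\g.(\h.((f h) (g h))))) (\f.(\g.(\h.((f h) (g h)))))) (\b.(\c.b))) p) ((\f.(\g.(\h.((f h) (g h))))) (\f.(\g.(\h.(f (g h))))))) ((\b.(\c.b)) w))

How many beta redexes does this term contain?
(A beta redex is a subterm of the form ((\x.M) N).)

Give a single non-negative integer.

Term: ((((((\f.(\g.(\h.((f h) (g h))))) (\f.(\g.(\h.((f h) (g h)))))) (\b.(\c.b))) p) ((\f.(\g.(\h.((f h) (g h))))) (\f.(\g.(\h.(f (g h))))))) ((\b.(\c.b)) w))
  Redex: ((\f.(\g.(\h.((f h) (g h))))) (\f.(\g.(\h.((f h) (g h))))))
  Redex: ((\f.(\g.(\h.((f h) (g h))))) (\f.(\g.(\h.(f (g h))))))
  Redex: ((\b.(\c.b)) w)
Total redexes: 3

Answer: 3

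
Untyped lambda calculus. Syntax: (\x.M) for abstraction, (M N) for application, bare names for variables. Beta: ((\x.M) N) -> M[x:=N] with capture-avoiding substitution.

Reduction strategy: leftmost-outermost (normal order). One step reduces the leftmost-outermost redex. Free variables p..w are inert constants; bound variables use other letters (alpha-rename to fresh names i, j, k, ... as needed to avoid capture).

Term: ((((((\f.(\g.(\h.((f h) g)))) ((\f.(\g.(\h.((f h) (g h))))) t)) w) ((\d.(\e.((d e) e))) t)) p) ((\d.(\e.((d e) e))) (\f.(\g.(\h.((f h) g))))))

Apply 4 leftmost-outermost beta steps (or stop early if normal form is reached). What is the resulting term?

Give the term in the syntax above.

Answer: (((((\g.(\h.((t h) (g h)))) ((\d.(\e.((d e) e))) t)) w) p) ((\d.(\e.((d e) e))) (\f.(\g.(\h.((f h) g))))))

Derivation:
Step 0: ((((((\f.(\g.(\h.((f h) g)))) ((\f.(\g.(\h.((f h) (g h))))) t)) w) ((\d.(\e.((d e) e))) t)) p) ((\d.(\e.((d e) e))) (\f.(\g.(\h.((f h) g))))))
Step 1: (((((\g.(\h.((((\f.(\g.(\h.((f h) (g h))))) t) h) g))) w) ((\d.(\e.((d e) e))) t)) p) ((\d.(\e.((d e) e))) (\f.(\g.(\h.((f h) g))))))
Step 2: ((((\h.((((\f.(\g.(\h.((f h) (g h))))) t) h) w)) ((\d.(\e.((d e) e))) t)) p) ((\d.(\e.((d e) e))) (\f.(\g.(\h.((f h) g))))))
Step 3: ((((((\f.(\g.(\h.((f h) (g h))))) t) ((\d.(\e.((d e) e))) t)) w) p) ((\d.(\e.((d e) e))) (\f.(\g.(\h.((f h) g))))))
Step 4: (((((\g.(\h.((t h) (g h)))) ((\d.(\e.((d e) e))) t)) w) p) ((\d.(\e.((d e) e))) (\f.(\g.(\h.((f h) g))))))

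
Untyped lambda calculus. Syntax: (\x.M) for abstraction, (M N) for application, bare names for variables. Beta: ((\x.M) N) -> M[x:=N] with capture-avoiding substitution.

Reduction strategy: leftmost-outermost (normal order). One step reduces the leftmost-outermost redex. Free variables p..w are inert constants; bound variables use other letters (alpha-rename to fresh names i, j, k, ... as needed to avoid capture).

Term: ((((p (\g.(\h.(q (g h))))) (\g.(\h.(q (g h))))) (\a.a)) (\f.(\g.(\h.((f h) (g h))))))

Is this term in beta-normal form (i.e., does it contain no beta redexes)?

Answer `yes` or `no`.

Term: ((((p (\g.(\h.(q (g h))))) (\g.(\h.(q (g h))))) (\a.a)) (\f.(\g.(\h.((f h) (g h))))))
No beta redexes found.

Answer: yes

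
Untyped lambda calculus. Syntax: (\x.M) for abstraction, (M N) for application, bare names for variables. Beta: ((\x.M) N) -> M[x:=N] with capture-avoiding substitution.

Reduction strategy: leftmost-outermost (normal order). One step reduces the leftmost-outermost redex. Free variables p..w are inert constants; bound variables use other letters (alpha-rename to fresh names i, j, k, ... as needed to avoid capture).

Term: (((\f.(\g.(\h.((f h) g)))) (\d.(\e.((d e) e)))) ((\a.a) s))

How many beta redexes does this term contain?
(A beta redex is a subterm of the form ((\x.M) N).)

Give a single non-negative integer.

Term: (((\f.(\g.(\h.((f h) g)))) (\d.(\e.((d e) e)))) ((\a.a) s))
  Redex: ((\f.(\g.(\h.((f h) g)))) (\d.(\e.((d e) e))))
  Redex: ((\a.a) s)
Total redexes: 2

Answer: 2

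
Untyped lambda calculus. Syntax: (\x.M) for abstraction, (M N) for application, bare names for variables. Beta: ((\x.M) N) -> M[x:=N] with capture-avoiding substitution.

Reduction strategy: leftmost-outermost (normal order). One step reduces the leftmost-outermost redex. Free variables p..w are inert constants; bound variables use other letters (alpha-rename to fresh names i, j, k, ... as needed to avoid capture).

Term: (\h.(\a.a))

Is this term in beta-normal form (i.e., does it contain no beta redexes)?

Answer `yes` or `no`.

Term: (\h.(\a.a))
No beta redexes found.

Answer: yes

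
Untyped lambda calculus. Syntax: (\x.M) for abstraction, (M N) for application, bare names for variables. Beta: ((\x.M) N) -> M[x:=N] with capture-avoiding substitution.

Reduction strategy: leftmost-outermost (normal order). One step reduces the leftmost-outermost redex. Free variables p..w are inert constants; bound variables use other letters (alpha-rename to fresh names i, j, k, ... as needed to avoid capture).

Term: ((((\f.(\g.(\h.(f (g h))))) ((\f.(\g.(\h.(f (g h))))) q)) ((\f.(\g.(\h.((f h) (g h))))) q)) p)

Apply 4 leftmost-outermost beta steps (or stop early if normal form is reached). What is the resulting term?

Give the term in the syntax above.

Step 0: ((((\f.(\g.(\h.(f (g h))))) ((\f.(\g.(\h.(f (g h))))) q)) ((\f.(\g.(\h.((f h) (g h))))) q)) p)
Step 1: (((\g.(\h.(((\f.(\g.(\h.(f (g h))))) q) (g h)))) ((\f.(\g.(\h.((f h) (g h))))) q)) p)
Step 2: ((\h.(((\f.(\g.(\h.(f (g h))))) q) (((\f.(\g.(\h.((f h) (g h))))) q) h))) p)
Step 3: (((\f.(\g.(\h.(f (g h))))) q) (((\f.(\g.(\h.((f h) (g h))))) q) p))
Step 4: ((\g.(\h.(q (g h)))) (((\f.(\g.(\h.((f h) (g h))))) q) p))

Answer: ((\g.(\h.(q (g h)))) (((\f.(\g.(\h.((f h) (g h))))) q) p))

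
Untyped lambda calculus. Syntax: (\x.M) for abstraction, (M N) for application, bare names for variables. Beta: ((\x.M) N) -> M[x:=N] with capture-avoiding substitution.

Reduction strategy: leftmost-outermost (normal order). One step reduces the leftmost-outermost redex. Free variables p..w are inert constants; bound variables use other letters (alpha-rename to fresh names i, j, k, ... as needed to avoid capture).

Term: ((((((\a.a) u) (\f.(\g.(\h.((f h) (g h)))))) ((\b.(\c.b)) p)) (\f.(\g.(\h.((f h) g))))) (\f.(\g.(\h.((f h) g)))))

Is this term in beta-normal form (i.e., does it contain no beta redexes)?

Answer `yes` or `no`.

Answer: no

Derivation:
Term: ((((((\a.a) u) (\f.(\g.(\h.((f h) (g h)))))) ((\b.(\c.b)) p)) (\f.(\g.(\h.((f h) g))))) (\f.(\g.(\h.((f h) g)))))
Found 2 beta redex(es).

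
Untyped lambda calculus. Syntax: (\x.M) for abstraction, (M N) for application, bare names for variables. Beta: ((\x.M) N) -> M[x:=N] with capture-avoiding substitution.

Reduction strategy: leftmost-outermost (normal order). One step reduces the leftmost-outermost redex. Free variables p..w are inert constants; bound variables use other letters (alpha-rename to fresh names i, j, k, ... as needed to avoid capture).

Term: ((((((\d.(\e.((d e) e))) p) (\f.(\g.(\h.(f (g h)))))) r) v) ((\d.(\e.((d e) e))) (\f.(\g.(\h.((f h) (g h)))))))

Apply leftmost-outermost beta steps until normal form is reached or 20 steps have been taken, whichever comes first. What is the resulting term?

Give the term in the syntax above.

Step 0: ((((((\d.(\e.((d e) e))) p) (\f.(\g.(\h.(f (g h)))))) r) v) ((\d.(\e.((d e) e))) (\f.(\g.(\h.((f h) (g h)))))))
Step 1: (((((\e.((p e) e)) (\f.(\g.(\h.(f (g h)))))) r) v) ((\d.(\e.((d e) e))) (\f.(\g.(\h.((f h) (g h)))))))
Step 2: (((((p (\f.(\g.(\h.(f (g h)))))) (\f.(\g.(\h.(f (g h)))))) r) v) ((\d.(\e.((d e) e))) (\f.(\g.(\h.((f h) (g h)))))))
Step 3: (((((p (\f.(\g.(\h.(f (g h)))))) (\f.(\g.(\h.(f (g h)))))) r) v) (\e.(((\f.(\g.(\h.((f h) (g h))))) e) e)))
Step 4: (((((p (\f.(\g.(\h.(f (g h)))))) (\f.(\g.(\h.(f (g h)))))) r) v) (\e.((\g.(\h.((e h) (g h)))) e)))
Step 5: (((((p (\f.(\g.(\h.(f (g h)))))) (\f.(\g.(\h.(f (g h)))))) r) v) (\e.(\h.((e h) (e h)))))

Answer: (((((p (\f.(\g.(\h.(f (g h)))))) (\f.(\g.(\h.(f (g h)))))) r) v) (\e.(\h.((e h) (e h)))))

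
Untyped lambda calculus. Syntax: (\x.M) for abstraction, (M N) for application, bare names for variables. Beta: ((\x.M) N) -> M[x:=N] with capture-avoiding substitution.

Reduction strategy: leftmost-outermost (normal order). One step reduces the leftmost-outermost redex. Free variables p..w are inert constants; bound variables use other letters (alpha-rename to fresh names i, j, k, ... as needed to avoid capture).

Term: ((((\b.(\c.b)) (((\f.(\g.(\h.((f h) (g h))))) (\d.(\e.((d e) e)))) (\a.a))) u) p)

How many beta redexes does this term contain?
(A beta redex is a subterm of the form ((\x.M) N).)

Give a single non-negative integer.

Term: ((((\b.(\c.b)) (((\f.(\g.(\h.((f h) (g h))))) (\d.(\e.((d e) e)))) (\a.a))) u) p)
  Redex: ((\b.(\c.b)) (((\f.(\g.(\h.((f h) (g h))))) (\d.(\e.((d e) e)))) (\a.a)))
  Redex: ((\f.(\g.(\h.((f h) (g h))))) (\d.(\e.((d e) e))))
Total redexes: 2

Answer: 2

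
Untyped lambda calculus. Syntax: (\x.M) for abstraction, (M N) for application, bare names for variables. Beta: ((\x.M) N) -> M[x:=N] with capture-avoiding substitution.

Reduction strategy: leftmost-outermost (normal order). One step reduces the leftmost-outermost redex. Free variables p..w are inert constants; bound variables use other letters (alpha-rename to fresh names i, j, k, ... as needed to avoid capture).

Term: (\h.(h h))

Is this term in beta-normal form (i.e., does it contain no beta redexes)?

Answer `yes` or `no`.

Term: (\h.(h h))
No beta redexes found.

Answer: yes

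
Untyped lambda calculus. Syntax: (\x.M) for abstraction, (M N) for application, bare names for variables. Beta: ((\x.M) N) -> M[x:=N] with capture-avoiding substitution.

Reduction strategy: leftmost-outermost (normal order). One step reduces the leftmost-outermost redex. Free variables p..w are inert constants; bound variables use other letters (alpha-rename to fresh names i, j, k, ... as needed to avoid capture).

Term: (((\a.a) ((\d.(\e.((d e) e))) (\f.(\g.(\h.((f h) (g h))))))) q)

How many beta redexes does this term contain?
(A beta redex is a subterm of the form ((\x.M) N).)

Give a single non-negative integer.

Answer: 2

Derivation:
Term: (((\a.a) ((\d.(\e.((d e) e))) (\f.(\g.(\h.((f h) (g h))))))) q)
  Redex: ((\a.a) ((\d.(\e.((d e) e))) (\f.(\g.(\h.((f h) (g h)))))))
  Redex: ((\d.(\e.((d e) e))) (\f.(\g.(\h.((f h) (g h))))))
Total redexes: 2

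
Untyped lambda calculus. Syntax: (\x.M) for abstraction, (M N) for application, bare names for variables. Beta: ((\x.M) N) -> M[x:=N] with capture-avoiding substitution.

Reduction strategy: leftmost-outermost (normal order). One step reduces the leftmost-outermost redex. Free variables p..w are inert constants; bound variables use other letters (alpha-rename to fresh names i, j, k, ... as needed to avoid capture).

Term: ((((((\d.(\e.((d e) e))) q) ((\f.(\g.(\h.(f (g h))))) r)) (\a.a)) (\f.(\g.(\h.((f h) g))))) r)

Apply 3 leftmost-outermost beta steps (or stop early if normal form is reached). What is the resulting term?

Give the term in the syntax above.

Step 0: ((((((\d.(\e.((d e) e))) q) ((\f.(\g.(\h.(f (g h))))) r)) (\a.a)) (\f.(\g.(\h.((f h) g))))) r)
Step 1: (((((\e.((q e) e)) ((\f.(\g.(\h.(f (g h))))) r)) (\a.a)) (\f.(\g.(\h.((f h) g))))) r)
Step 2: (((((q ((\f.(\g.(\h.(f (g h))))) r)) ((\f.(\g.(\h.(f (g h))))) r)) (\a.a)) (\f.(\g.(\h.((f h) g))))) r)
Step 3: (((((q (\g.(\h.(r (g h))))) ((\f.(\g.(\h.(f (g h))))) r)) (\a.a)) (\f.(\g.(\h.((f h) g))))) r)

Answer: (((((q (\g.(\h.(r (g h))))) ((\f.(\g.(\h.(f (g h))))) r)) (\a.a)) (\f.(\g.(\h.((f h) g))))) r)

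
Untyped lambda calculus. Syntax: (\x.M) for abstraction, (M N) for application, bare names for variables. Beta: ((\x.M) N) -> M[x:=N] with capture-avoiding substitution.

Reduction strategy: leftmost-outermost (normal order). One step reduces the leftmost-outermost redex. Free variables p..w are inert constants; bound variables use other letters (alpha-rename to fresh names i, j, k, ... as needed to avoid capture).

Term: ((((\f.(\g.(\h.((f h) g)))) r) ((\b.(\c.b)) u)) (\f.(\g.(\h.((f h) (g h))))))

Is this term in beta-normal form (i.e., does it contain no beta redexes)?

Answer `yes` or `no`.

Answer: no

Derivation:
Term: ((((\f.(\g.(\h.((f h) g)))) r) ((\b.(\c.b)) u)) (\f.(\g.(\h.((f h) (g h))))))
Found 2 beta redex(es).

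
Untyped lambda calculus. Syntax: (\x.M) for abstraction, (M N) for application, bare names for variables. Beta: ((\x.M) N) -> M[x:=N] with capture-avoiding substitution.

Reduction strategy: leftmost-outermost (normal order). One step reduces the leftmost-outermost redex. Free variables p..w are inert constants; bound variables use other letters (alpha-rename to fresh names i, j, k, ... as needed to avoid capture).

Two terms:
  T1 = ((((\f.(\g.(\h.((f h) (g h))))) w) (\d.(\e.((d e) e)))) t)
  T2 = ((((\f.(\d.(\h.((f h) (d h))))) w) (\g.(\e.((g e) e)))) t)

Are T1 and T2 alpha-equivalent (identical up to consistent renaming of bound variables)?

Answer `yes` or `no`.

Answer: yes

Derivation:
Term 1: ((((\f.(\g.(\h.((f h) (g h))))) w) (\d.(\e.((d e) e)))) t)
Term 2: ((((\f.(\d.(\h.((f h) (d h))))) w) (\g.(\e.((g e) e)))) t)
Alpha-equivalence: compare structure up to binder renaming.
Result: True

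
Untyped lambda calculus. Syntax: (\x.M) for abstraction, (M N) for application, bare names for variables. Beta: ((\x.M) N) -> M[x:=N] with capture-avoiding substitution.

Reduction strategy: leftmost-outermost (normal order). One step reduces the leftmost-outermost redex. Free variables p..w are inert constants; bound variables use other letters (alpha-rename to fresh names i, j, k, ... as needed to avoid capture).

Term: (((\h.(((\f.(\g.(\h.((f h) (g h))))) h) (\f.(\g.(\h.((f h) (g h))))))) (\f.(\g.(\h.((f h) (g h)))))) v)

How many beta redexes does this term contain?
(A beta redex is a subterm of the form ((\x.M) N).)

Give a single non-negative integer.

Answer: 2

Derivation:
Term: (((\h.(((\f.(\g.(\h.((f h) (g h))))) h) (\f.(\g.(\h.((f h) (g h))))))) (\f.(\g.(\h.((f h) (g h)))))) v)
  Redex: ((\h.(((\f.(\g.(\h.((f h) (g h))))) h) (\f.(\g.(\h.((f h) (g h))))))) (\f.(\g.(\h.((f h) (g h))))))
  Redex: ((\f.(\g.(\h.((f h) (g h))))) h)
Total redexes: 2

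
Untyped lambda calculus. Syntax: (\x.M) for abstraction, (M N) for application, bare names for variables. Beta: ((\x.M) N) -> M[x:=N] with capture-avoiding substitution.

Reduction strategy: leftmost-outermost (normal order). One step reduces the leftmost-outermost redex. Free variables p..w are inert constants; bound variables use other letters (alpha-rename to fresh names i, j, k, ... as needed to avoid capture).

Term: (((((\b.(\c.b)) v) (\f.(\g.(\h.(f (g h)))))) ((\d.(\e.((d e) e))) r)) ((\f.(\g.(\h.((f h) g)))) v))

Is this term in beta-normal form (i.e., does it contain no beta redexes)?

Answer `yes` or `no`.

Term: (((((\b.(\c.b)) v) (\f.(\g.(\h.(f (g h)))))) ((\d.(\e.((d e) e))) r)) ((\f.(\g.(\h.((f h) g)))) v))
Found 3 beta redex(es).

Answer: no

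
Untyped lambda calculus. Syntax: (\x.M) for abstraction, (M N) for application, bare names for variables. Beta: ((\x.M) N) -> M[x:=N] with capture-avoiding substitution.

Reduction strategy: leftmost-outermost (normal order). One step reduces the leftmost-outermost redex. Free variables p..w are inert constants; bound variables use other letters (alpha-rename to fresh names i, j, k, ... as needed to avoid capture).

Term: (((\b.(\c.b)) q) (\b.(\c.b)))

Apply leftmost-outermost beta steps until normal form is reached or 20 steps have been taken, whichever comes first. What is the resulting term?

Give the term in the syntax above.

Answer: q

Derivation:
Step 0: (((\b.(\c.b)) q) (\b.(\c.b)))
Step 1: ((\c.q) (\b.(\c.b)))
Step 2: q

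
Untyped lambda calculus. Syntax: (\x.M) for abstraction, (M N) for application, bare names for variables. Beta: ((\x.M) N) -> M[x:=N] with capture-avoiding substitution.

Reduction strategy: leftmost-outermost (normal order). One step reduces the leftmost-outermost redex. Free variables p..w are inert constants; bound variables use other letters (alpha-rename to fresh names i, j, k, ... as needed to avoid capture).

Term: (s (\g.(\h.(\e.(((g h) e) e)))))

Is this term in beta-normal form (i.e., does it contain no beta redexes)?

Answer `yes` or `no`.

Answer: yes

Derivation:
Term: (s (\g.(\h.(\e.(((g h) e) e)))))
No beta redexes found.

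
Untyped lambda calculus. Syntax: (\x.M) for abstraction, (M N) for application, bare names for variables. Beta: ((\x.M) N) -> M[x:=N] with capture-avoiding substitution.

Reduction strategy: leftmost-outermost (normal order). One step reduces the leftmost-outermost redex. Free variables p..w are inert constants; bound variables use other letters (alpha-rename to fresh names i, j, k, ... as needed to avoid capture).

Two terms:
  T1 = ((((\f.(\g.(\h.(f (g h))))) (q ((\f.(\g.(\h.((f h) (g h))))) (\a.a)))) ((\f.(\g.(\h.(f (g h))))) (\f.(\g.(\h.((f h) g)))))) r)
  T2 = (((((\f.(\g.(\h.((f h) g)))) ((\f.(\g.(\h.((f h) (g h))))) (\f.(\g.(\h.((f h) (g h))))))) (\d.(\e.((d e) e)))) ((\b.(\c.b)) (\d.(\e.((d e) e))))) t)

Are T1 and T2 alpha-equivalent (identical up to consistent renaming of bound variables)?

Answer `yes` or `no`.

Answer: no

Derivation:
Term 1: ((((\f.(\g.(\h.(f (g h))))) (q ((\f.(\g.(\h.((f h) (g h))))) (\a.a)))) ((\f.(\g.(\h.(f (g h))))) (\f.(\g.(\h.((f h) g)))))) r)
Term 2: (((((\f.(\g.(\h.((f h) g)))) ((\f.(\g.(\h.((f h) (g h))))) (\f.(\g.(\h.((f h) (g h))))))) (\d.(\e.((d e) e)))) ((\b.(\c.b)) (\d.(\e.((d e) e))))) t)
Alpha-equivalence: compare structure up to binder renaming.
Result: False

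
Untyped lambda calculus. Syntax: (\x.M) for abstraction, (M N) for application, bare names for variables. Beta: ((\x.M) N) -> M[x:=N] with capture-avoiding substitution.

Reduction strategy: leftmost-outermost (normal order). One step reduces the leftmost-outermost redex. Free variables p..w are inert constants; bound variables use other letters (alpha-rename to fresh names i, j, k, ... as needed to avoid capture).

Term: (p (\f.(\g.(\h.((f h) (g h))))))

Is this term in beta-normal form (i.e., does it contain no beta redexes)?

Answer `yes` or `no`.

Answer: yes

Derivation:
Term: (p (\f.(\g.(\h.((f h) (g h))))))
No beta redexes found.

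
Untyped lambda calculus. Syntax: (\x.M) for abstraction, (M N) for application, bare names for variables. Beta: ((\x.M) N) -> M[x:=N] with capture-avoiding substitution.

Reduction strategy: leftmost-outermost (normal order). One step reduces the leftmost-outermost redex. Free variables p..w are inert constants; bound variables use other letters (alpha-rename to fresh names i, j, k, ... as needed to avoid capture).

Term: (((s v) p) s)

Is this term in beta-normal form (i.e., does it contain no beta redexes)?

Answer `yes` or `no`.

Term: (((s v) p) s)
No beta redexes found.

Answer: yes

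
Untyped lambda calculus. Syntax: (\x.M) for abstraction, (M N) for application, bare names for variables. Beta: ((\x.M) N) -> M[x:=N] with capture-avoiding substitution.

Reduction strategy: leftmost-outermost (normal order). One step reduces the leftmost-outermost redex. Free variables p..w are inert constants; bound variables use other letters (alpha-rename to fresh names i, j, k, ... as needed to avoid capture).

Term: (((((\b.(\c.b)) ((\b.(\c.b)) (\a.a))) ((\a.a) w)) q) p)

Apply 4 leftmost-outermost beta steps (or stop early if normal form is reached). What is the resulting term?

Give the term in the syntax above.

Step 0: (((((\b.(\c.b)) ((\b.(\c.b)) (\a.a))) ((\a.a) w)) q) p)
Step 1: ((((\c.((\b.(\c.b)) (\a.a))) ((\a.a) w)) q) p)
Step 2: ((((\b.(\c.b)) (\a.a)) q) p)
Step 3: (((\c.(\a.a)) q) p)
Step 4: ((\a.a) p)

Answer: ((\a.a) p)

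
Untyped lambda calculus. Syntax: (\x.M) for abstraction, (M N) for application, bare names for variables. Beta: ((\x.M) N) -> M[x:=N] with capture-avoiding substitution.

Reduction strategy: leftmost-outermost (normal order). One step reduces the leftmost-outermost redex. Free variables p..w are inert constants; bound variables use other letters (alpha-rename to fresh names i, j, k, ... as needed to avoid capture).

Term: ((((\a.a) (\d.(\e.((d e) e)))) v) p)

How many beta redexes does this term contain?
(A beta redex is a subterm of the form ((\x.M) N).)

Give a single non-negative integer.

Answer: 1

Derivation:
Term: ((((\a.a) (\d.(\e.((d e) e)))) v) p)
  Redex: ((\a.a) (\d.(\e.((d e) e))))
Total redexes: 1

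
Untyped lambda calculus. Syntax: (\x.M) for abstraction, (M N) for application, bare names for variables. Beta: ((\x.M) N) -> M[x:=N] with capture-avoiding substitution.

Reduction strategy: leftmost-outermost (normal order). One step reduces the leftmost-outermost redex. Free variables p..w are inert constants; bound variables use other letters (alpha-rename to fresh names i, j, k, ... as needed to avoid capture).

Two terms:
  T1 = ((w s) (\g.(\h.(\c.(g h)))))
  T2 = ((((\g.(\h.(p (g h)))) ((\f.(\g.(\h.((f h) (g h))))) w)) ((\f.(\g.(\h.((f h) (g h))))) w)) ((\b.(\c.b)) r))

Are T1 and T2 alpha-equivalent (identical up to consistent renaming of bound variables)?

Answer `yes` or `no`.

Term 1: ((w s) (\g.(\h.(\c.(g h)))))
Term 2: ((((\g.(\h.(p (g h)))) ((\f.(\g.(\h.((f h) (g h))))) w)) ((\f.(\g.(\h.((f h) (g h))))) w)) ((\b.(\c.b)) r))
Alpha-equivalence: compare structure up to binder renaming.
Result: False

Answer: no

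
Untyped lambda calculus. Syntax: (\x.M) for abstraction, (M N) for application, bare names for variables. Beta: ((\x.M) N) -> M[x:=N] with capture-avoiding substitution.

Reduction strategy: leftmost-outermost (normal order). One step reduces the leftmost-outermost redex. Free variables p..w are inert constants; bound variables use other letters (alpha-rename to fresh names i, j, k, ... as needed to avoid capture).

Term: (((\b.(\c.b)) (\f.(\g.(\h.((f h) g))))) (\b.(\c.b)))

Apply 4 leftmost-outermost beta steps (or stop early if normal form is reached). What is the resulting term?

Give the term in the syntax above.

Answer: (\f.(\g.(\h.((f h) g))))

Derivation:
Step 0: (((\b.(\c.b)) (\f.(\g.(\h.((f h) g))))) (\b.(\c.b)))
Step 1: ((\c.(\f.(\g.(\h.((f h) g))))) (\b.(\c.b)))
Step 2: (\f.(\g.(\h.((f h) g))))
Step 3: (normal form reached)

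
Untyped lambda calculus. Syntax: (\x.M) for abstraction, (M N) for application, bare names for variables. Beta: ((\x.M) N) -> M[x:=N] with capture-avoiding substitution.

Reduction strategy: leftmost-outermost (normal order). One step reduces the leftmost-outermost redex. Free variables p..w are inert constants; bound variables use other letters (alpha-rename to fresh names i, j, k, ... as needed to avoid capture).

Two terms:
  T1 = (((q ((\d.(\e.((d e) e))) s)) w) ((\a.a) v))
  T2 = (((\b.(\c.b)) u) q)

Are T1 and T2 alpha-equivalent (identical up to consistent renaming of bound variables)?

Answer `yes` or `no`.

Answer: no

Derivation:
Term 1: (((q ((\d.(\e.((d e) e))) s)) w) ((\a.a) v))
Term 2: (((\b.(\c.b)) u) q)
Alpha-equivalence: compare structure up to binder renaming.
Result: False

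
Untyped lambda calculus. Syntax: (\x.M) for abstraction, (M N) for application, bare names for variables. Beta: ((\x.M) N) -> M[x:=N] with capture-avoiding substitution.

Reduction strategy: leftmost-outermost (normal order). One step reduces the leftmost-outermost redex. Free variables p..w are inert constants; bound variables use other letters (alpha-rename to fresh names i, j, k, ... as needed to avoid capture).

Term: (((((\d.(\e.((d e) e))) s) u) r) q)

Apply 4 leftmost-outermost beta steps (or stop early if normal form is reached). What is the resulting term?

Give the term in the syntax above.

Step 0: (((((\d.(\e.((d e) e))) s) u) r) q)
Step 1: ((((\e.((s e) e)) u) r) q)
Step 2: ((((s u) u) r) q)
Step 3: (normal form reached)

Answer: ((((s u) u) r) q)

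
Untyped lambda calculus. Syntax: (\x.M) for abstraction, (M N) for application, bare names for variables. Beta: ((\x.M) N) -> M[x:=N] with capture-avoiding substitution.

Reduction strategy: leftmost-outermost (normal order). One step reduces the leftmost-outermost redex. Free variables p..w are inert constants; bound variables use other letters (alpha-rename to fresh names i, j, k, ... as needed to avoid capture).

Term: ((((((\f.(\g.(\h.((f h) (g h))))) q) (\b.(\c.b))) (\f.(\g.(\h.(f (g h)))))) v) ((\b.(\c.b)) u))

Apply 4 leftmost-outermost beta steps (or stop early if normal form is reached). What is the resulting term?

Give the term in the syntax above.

Answer: ((((q (\f.(\g.(\h.(f (g h)))))) (\c.(\f.(\g.(\h.(f (g h))))))) v) ((\b.(\c.b)) u))

Derivation:
Step 0: ((((((\f.(\g.(\h.((f h) (g h))))) q) (\b.(\c.b))) (\f.(\g.(\h.(f (g h)))))) v) ((\b.(\c.b)) u))
Step 1: (((((\g.(\h.((q h) (g h)))) (\b.(\c.b))) (\f.(\g.(\h.(f (g h)))))) v) ((\b.(\c.b)) u))
Step 2: ((((\h.((q h) ((\b.(\c.b)) h))) (\f.(\g.(\h.(f (g h)))))) v) ((\b.(\c.b)) u))
Step 3: ((((q (\f.(\g.(\h.(f (g h)))))) ((\b.(\c.b)) (\f.(\g.(\h.(f (g h))))))) v) ((\b.(\c.b)) u))
Step 4: ((((q (\f.(\g.(\h.(f (g h)))))) (\c.(\f.(\g.(\h.(f (g h))))))) v) ((\b.(\c.b)) u))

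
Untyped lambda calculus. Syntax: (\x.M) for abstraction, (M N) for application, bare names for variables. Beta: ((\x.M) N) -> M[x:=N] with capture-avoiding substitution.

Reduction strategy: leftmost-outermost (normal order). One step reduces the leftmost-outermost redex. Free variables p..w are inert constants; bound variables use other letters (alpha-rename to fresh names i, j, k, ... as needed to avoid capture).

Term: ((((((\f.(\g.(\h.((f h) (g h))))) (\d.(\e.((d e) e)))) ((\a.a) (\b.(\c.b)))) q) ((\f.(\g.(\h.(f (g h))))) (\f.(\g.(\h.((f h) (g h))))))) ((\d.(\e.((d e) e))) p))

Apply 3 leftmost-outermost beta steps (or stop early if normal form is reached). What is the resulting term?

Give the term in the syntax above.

Step 0: ((((((\f.(\g.(\h.((f h) (g h))))) (\d.(\e.((d e) e)))) ((\a.a) (\b.(\c.b)))) q) ((\f.(\g.(\h.(f (g h))))) (\f.(\g.(\h.((f h) (g h))))))) ((\d.(\e.((d e) e))) p))
Step 1: (((((\g.(\h.(((\d.(\e.((d e) e))) h) (g h)))) ((\a.a) (\b.(\c.b)))) q) ((\f.(\g.(\h.(f (g h))))) (\f.(\g.(\h.((f h) (g h))))))) ((\d.(\e.((d e) e))) p))
Step 2: ((((\h.(((\d.(\e.((d e) e))) h) (((\a.a) (\b.(\c.b))) h))) q) ((\f.(\g.(\h.(f (g h))))) (\f.(\g.(\h.((f h) (g h))))))) ((\d.(\e.((d e) e))) p))
Step 3: (((((\d.(\e.((d e) e))) q) (((\a.a) (\b.(\c.b))) q)) ((\f.(\g.(\h.(f (g h))))) (\f.(\g.(\h.((f h) (g h))))))) ((\d.(\e.((d e) e))) p))

Answer: (((((\d.(\e.((d e) e))) q) (((\a.a) (\b.(\c.b))) q)) ((\f.(\g.(\h.(f (g h))))) (\f.(\g.(\h.((f h) (g h))))))) ((\d.(\e.((d e) e))) p))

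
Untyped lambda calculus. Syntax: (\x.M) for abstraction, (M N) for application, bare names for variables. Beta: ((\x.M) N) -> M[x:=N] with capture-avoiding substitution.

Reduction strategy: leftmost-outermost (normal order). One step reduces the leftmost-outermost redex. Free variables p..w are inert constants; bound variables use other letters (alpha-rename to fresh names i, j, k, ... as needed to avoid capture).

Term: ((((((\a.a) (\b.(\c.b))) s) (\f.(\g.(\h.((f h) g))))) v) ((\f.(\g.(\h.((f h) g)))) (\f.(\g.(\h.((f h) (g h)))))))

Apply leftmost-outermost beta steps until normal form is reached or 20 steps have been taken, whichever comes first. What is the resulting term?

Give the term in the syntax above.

Step 0: ((((((\a.a) (\b.(\c.b))) s) (\f.(\g.(\h.((f h) g))))) v) ((\f.(\g.(\h.((f h) g)))) (\f.(\g.(\h.((f h) (g h)))))))
Step 1: (((((\b.(\c.b)) s) (\f.(\g.(\h.((f h) g))))) v) ((\f.(\g.(\h.((f h) g)))) (\f.(\g.(\h.((f h) (g h)))))))
Step 2: ((((\c.s) (\f.(\g.(\h.((f h) g))))) v) ((\f.(\g.(\h.((f h) g)))) (\f.(\g.(\h.((f h) (g h)))))))
Step 3: ((s v) ((\f.(\g.(\h.((f h) g)))) (\f.(\g.(\h.((f h) (g h)))))))
Step 4: ((s v) (\g.(\h.(((\f.(\g.(\h.((f h) (g h))))) h) g))))
Step 5: ((s v) (\g.(\h.((\g.(\i.((h i) (g i)))) g))))
Step 6: ((s v) (\g.(\h.(\i.((h i) (g i))))))

Answer: ((s v) (\g.(\h.(\i.((h i) (g i))))))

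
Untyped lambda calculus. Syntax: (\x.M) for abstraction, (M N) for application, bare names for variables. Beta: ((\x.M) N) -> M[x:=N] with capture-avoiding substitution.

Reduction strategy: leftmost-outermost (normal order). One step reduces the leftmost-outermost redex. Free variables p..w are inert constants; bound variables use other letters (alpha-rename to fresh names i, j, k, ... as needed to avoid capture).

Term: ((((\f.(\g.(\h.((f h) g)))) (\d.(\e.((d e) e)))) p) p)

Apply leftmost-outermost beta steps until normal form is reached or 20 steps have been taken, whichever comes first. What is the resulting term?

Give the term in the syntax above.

Step 0: ((((\f.(\g.(\h.((f h) g)))) (\d.(\e.((d e) e)))) p) p)
Step 1: (((\g.(\h.(((\d.(\e.((d e) e))) h) g))) p) p)
Step 2: ((\h.(((\d.(\e.((d e) e))) h) p)) p)
Step 3: (((\d.(\e.((d e) e))) p) p)
Step 4: ((\e.((p e) e)) p)
Step 5: ((p p) p)

Answer: ((p p) p)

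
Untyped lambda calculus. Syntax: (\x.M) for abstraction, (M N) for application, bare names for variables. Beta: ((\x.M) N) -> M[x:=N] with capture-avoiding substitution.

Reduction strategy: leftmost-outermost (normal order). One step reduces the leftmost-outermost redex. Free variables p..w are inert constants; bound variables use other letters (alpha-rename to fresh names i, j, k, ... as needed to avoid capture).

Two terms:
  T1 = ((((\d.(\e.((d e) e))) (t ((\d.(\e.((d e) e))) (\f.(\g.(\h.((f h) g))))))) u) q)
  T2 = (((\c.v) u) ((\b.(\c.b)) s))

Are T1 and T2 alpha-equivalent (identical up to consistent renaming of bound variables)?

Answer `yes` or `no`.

Term 1: ((((\d.(\e.((d e) e))) (t ((\d.(\e.((d e) e))) (\f.(\g.(\h.((f h) g))))))) u) q)
Term 2: (((\c.v) u) ((\b.(\c.b)) s))
Alpha-equivalence: compare structure up to binder renaming.
Result: False

Answer: no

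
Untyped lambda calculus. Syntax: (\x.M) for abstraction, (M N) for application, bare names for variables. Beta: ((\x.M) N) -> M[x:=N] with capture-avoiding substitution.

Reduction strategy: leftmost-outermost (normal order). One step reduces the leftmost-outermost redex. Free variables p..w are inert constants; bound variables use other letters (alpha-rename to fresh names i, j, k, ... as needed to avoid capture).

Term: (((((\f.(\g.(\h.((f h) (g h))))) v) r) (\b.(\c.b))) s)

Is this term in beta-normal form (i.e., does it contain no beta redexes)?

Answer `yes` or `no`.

Term: (((((\f.(\g.(\h.((f h) (g h))))) v) r) (\b.(\c.b))) s)
Found 1 beta redex(es).

Answer: no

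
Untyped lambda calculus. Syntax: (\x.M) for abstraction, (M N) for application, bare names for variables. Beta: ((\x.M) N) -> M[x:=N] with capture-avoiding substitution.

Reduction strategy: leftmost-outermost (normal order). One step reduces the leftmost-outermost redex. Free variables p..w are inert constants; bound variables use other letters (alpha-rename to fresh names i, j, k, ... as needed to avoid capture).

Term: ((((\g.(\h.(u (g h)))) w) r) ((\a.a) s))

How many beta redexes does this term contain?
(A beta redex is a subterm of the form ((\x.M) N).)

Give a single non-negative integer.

Answer: 2

Derivation:
Term: ((((\g.(\h.(u (g h)))) w) r) ((\a.a) s))
  Redex: ((\g.(\h.(u (g h)))) w)
  Redex: ((\a.a) s)
Total redexes: 2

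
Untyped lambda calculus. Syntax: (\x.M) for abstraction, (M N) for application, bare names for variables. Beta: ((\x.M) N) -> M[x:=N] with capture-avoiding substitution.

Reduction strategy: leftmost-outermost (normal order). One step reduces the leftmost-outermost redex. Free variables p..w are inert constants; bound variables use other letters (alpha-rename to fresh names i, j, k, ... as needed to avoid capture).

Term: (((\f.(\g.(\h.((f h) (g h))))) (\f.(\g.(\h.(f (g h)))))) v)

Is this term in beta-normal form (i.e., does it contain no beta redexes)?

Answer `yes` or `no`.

Answer: no

Derivation:
Term: (((\f.(\g.(\h.((f h) (g h))))) (\f.(\g.(\h.(f (g h)))))) v)
Found 1 beta redex(es).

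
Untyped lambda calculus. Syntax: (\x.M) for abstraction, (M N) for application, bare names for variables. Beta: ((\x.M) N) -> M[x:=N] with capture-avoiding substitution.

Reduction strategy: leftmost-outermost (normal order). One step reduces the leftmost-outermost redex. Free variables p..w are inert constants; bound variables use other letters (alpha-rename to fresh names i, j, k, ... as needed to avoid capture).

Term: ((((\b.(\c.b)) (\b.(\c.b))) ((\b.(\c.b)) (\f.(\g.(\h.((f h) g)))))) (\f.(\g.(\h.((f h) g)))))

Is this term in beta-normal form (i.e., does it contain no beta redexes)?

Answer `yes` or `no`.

Term: ((((\b.(\c.b)) (\b.(\c.b))) ((\b.(\c.b)) (\f.(\g.(\h.((f h) g)))))) (\f.(\g.(\h.((f h) g)))))
Found 2 beta redex(es).

Answer: no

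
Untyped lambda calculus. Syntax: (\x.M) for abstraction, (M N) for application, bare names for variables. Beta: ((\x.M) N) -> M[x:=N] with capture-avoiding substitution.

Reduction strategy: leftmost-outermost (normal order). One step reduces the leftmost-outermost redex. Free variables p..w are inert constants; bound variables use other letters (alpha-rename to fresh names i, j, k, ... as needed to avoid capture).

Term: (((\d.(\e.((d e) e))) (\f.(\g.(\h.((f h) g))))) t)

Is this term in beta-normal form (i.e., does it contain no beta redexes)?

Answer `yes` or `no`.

Answer: no

Derivation:
Term: (((\d.(\e.((d e) e))) (\f.(\g.(\h.((f h) g))))) t)
Found 1 beta redex(es).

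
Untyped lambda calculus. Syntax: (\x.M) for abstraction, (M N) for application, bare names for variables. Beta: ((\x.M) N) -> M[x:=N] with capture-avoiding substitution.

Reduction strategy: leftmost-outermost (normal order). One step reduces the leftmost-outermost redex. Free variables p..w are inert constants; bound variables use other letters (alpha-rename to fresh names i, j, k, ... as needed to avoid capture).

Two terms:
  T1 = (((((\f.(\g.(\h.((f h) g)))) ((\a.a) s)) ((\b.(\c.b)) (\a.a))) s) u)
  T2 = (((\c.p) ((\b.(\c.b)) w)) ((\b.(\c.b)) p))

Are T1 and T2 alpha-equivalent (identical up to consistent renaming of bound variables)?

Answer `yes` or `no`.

Answer: no

Derivation:
Term 1: (((((\f.(\g.(\h.((f h) g)))) ((\a.a) s)) ((\b.(\c.b)) (\a.a))) s) u)
Term 2: (((\c.p) ((\b.(\c.b)) w)) ((\b.(\c.b)) p))
Alpha-equivalence: compare structure up to binder renaming.
Result: False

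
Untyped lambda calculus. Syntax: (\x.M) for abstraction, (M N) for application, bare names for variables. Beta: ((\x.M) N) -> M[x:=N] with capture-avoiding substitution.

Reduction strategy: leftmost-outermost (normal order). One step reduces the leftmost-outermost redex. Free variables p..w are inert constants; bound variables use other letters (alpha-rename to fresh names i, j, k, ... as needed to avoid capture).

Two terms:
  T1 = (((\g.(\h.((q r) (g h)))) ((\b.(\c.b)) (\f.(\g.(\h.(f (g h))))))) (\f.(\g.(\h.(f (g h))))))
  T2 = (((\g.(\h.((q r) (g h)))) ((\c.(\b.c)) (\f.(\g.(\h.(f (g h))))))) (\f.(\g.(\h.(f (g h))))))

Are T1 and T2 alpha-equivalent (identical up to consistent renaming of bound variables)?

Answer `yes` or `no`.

Term 1: (((\g.(\h.((q r) (g h)))) ((\b.(\c.b)) (\f.(\g.(\h.(f (g h))))))) (\f.(\g.(\h.(f (g h))))))
Term 2: (((\g.(\h.((q r) (g h)))) ((\c.(\b.c)) (\f.(\g.(\h.(f (g h))))))) (\f.(\g.(\h.(f (g h))))))
Alpha-equivalence: compare structure up to binder renaming.
Result: True

Answer: yes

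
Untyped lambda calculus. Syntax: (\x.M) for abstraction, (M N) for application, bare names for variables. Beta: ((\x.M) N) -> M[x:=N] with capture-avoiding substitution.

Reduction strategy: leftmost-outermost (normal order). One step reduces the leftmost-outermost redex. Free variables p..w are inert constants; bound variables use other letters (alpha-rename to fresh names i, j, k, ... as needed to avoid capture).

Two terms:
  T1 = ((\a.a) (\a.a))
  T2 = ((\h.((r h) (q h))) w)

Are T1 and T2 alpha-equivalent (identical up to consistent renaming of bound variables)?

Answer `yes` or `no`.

Answer: no

Derivation:
Term 1: ((\a.a) (\a.a))
Term 2: ((\h.((r h) (q h))) w)
Alpha-equivalence: compare structure up to binder renaming.
Result: False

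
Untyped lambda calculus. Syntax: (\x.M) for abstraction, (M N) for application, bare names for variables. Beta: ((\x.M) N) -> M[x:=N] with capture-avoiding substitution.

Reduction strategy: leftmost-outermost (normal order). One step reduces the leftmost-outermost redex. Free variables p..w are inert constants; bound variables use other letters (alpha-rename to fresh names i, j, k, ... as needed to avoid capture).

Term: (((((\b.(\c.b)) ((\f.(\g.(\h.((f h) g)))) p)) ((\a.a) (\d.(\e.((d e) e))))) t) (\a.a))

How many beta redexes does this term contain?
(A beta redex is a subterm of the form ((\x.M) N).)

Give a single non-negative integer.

Term: (((((\b.(\c.b)) ((\f.(\g.(\h.((f h) g)))) p)) ((\a.a) (\d.(\e.((d e) e))))) t) (\a.a))
  Redex: ((\b.(\c.b)) ((\f.(\g.(\h.((f h) g)))) p))
  Redex: ((\f.(\g.(\h.((f h) g)))) p)
  Redex: ((\a.a) (\d.(\e.((d e) e))))
Total redexes: 3

Answer: 3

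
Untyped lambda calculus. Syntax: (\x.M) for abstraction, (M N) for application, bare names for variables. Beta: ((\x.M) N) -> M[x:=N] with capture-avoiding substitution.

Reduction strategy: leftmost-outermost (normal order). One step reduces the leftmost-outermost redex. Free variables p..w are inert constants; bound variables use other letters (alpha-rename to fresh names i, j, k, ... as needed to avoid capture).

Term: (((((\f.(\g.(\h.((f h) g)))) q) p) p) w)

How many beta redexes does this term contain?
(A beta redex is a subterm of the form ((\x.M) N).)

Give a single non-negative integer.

Term: (((((\f.(\g.(\h.((f h) g)))) q) p) p) w)
  Redex: ((\f.(\g.(\h.((f h) g)))) q)
Total redexes: 1

Answer: 1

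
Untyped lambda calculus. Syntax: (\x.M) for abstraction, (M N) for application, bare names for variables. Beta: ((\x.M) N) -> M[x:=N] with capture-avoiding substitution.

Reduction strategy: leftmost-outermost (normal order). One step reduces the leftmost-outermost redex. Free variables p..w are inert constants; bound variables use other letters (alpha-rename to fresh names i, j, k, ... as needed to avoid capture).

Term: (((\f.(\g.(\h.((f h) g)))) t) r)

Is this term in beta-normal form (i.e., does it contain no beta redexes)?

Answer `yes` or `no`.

Term: (((\f.(\g.(\h.((f h) g)))) t) r)
Found 1 beta redex(es).

Answer: no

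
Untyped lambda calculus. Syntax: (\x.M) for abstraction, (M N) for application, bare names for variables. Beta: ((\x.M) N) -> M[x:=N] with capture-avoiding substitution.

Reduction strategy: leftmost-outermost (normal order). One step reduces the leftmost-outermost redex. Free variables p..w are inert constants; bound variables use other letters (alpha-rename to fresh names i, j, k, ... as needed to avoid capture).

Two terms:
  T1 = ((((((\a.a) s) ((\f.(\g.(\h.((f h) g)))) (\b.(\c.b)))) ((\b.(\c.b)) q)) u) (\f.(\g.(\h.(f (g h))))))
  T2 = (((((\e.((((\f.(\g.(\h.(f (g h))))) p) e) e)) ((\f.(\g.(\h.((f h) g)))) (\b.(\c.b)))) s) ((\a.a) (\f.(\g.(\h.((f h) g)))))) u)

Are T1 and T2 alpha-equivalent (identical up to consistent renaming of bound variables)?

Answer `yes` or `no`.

Term 1: ((((((\a.a) s) ((\f.(\g.(\h.((f h) g)))) (\b.(\c.b)))) ((\b.(\c.b)) q)) u) (\f.(\g.(\h.(f (g h))))))
Term 2: (((((\e.((((\f.(\g.(\h.(f (g h))))) p) e) e)) ((\f.(\g.(\h.((f h) g)))) (\b.(\c.b)))) s) ((\a.a) (\f.(\g.(\h.((f h) g)))))) u)
Alpha-equivalence: compare structure up to binder renaming.
Result: False

Answer: no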